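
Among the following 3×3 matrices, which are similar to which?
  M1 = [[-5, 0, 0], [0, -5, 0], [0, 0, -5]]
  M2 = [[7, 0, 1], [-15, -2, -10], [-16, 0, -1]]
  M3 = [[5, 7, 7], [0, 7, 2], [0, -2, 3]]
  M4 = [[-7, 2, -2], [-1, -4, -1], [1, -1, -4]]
Characteristic polynomials: χ_{M1} = (x + 5)^3, χ_{M2} = (x - 3)^2(x + 2), χ_{M3} = (x - 5)^3, χ_{M4} = (x + 5)^3.

{M1}: invariant factors x + 5, x + 5, x + 5.

{M2}: invariant factors (x - 3)^2(x + 2).

{M3}: invariant factors x - 5, (x - 5)^2.

{M4}: invariant factors x + 5, (x + 5)^2.

Matrices are similar if and only if their invariant-factor lists agree; the partition into similarity classes is {M1}, {M2}, {M3}, {M4}.

4 classes: {M1}, {M2}, {M3}, {M4}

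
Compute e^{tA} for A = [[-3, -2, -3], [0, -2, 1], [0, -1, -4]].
e^{tA} = [[e^{-3*t}, t*(t - 4)*e^{-3*t}/2, t*(t - 6)*e^{-3*t}/2], [0, (t + 1)*e^{-3*t}, t*e^{-3*t}], [0, -t*e^{-3*t}, (1 - t)*e^{-3*t}]]

A has Jordan form J = [[-3, 1, 0], [0, -3, 1], [0, 0, -3]] with A = PJP^{-1}, so e^{tA} = P e^{tJ} P^{-1}.

For a Jordan block J_k(λ), e^{tJ_k(λ)} = e^{λt} · (I + tN + t^2 N^2/2! + ... + t^{k-1} N^{k-1}/(k-1)!) where N is the nilpotent superdiagonal part.

Assembling the blocks and conjugating back gives the entries of e^{tA} as shown above.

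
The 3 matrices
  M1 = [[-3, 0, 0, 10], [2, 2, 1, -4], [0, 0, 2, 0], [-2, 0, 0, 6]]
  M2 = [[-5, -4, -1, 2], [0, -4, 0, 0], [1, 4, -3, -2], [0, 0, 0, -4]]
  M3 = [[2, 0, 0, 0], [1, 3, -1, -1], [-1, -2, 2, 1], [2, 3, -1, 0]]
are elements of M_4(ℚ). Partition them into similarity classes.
2 classes: {M1, M3}, {M2}

Characteristic polynomials: χ_{M1} = (x - 2)^3(x - 1), χ_{M2} = (x + 4)^4, χ_{M3} = (x - 2)^3(x - 1).

{M1, M3}: invariant factors x - 2, (x - 2)^2(x - 1).

{M2}: invariant factors x + 4, x + 4, (x + 4)^2.

Matrices are similar if and only if their invariant-factor lists agree; the partition into similarity classes is {M1, M3}, {M2}.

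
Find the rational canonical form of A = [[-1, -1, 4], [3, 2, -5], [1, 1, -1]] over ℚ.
R = [[0, 0, 3], [1, 0, -1], [0, 1, 0]]

The invariant factors of A (the non-unit diagonal entries of the Smith normal form of xI - A over ℚ[x]) are x^3 + x - 3, each dividing the next. The characteristic polynomial is their product, x^3 + x - 3.

The rational canonical form is the block-diagonal matrix of companion matrices C(f_i):
R = [[0, 0, 3], [1, 0, -1], [0, 1, 0]].

Note the characteristic polynomial does not split into linear factors over ℚ, so A has no Jordan form over ℚ; the rational canonical form exists over any field.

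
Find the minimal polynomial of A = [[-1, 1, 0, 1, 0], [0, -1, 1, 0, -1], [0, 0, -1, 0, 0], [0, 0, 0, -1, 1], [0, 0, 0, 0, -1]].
The characteristic polynomial factors as (x + 1)^5. The minimal polynomial is ∏(x - λ)^{k_λ} where k_λ is the size of the largest Jordan block at λ.

For λ = -1: rank(A + I) = 3, and the largest Jordan block has size 3 (the smallest k with rank((A + I)^k) = rank((A + I)^(k+1))).

So m_A(x) = (x + 1)^3.

m_A(x) = (x + 1)^3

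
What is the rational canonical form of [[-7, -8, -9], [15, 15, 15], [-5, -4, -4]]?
R = [[0, 0, -15], [1, 0, 2], [0, 1, 4]]

The invariant factors of A (the non-unit diagonal entries of the Smith normal form of xI - A over ℚ[x]) are (x - 3)(x^2 - x - 5), each dividing the next. The characteristic polynomial is their product, (x - 3)(x^2 - x - 5).

The rational canonical form is the block-diagonal matrix of companion matrices C(f_i):
R = [[0, 0, -15], [1, 0, 2], [0, 1, 4]].

Note the characteristic polynomial does not split into linear factors over ℚ, so A has no Jordan form over ℚ; the rational canonical form exists over any field.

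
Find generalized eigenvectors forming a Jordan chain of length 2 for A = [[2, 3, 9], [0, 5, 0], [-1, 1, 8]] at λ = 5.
v_1 = [[-4, 0, -1]]^T, v_2 = [[3, 0, 1]]^T

We seek v_1 ∈ ker((A - 5I)^2) \ ker(A - 5I), then set v_{i+1} = (A - 5I) v_i.

One such chain is v_1 = [[-4, 0, -1]]^T, v_2 = [[3, 0, 1]]^T. Check: (A - 5I) v_2 = [[0, 0, 0]]^T = 0.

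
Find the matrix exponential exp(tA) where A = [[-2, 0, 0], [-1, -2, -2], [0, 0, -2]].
A has Jordan form J = [[-2, 1, 0], [0, -2, 0], [0, 0, -2]] with A = PJP^{-1}, so e^{tA} = P e^{tJ} P^{-1}.

For a Jordan block J_k(λ), e^{tJ_k(λ)} = e^{λt} · (I + tN + t^2 N^2/2! + ... + t^{k-1} N^{k-1}/(k-1)!) where N is the nilpotent superdiagonal part.

Assembling the blocks and conjugating back gives the entries of e^{tA} as shown above.

e^{tA} = [[e^{-2*t}, 0, 0], [-t*e^{-2*t}, e^{-2*t}, -2*t*e^{-2*t}], [0, 0, e^{-2*t}]]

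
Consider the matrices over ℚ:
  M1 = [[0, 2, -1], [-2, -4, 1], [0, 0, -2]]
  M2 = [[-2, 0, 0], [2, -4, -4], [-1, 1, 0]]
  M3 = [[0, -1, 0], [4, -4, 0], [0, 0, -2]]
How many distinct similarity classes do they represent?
Characteristic polynomials: χ_{M1} = (x + 2)^3, χ_{M2} = (x + 2)^3, χ_{M3} = (x + 2)^3.

{M1, M2, M3}: invariant factors x + 2, (x + 2)^2.

Matrices are similar if and only if their invariant-factor lists agree; the partition into similarity classes is {M1, M2, M3}.

1 class: {M1, M2, M3}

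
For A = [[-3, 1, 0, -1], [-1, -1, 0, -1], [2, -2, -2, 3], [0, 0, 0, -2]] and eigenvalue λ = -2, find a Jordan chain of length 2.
v_1 = [[0, 1, 0, 0]]^T, v_2 = [[1, 1, -2, 0]]^T

We seek v_1 ∈ ker((A + 2I)^2) \ ker(A + 2I), then set v_{i+1} = (A + 2I) v_i.

One such chain is v_1 = [[0, 1, 0, 0]]^T, v_2 = [[1, 1, -2, 0]]^T. Check: (A + 2I) v_2 = [[0, 0, 0, 0]]^T = 0.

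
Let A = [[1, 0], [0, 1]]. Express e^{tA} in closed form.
e^{tA} = [[e^{t}, 0], [0, e^{t}]]

A has Jordan form J = [[1, 0], [0, 1]] with A = PJP^{-1}, so e^{tA} = P e^{tJ} P^{-1}.

For a Jordan block J_k(λ), e^{tJ_k(λ)} = e^{λt} · (I + tN + t^2 N^2/2! + ... + t^{k-1} N^{k-1}/(k-1)!) where N is the nilpotent superdiagonal part.

Assembling the blocks and conjugating back gives the entries of e^{tA} as shown above.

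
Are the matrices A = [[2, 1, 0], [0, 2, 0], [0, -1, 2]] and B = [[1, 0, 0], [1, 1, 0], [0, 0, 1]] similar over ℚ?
No.

trace(A) = 6 but trace(B) = 3. The trace is a similarity invariant, so A and B are not similar.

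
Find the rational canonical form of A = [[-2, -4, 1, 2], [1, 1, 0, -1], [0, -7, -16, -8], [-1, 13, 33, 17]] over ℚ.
R = [[0, 0, 0, -16], [1, 0, 0, 0], [0, 1, 0, -8], [0, 0, 1, 0]]

The invariant factors of A (the non-unit diagonal entries of the Smith normal form of xI - A over ℚ[x]) are (x^2 + 4)^2, each dividing the next. The characteristic polynomial is their product, (x^2 + 4)^2.

The rational canonical form is the block-diagonal matrix of companion matrices C(f_i):
R = [[0, 0, 0, -16], [1, 0, 0, 0], [0, 1, 0, -8], [0, 0, 1, 0]].

Note the characteristic polynomial does not split into linear factors over ℚ, so A has no Jordan form over ℚ; the rational canonical form exists over any field.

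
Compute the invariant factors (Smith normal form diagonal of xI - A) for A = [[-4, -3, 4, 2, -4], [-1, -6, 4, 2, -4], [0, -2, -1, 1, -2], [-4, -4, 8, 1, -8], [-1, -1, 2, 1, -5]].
x + 3, (x + 3)^2, (x + 3)^2

The Jordan structure of A has elementary divisors (x + 3)^2, (x + 3)^2, (x + 3). Arranging the block sizes at each eigenvalue in decreasing order and taking row products gives the invariant factors.

Invariant factors (smallest first, each dividing the next): x + 3, (x + 3)^2, (x + 3)^2.

Check: the last factor (x + 3)^2 is the minimal polynomial, and the product (x + 3)^5 is the characteristic polynomial.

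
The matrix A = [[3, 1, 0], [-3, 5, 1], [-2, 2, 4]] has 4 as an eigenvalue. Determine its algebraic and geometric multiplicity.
The characteristic polynomial is (x - 4)^3, so the factor x - 4 appears with exponent 3: the algebraic multiplicity is 3.

rank(A - 4I) = 2, so the eigenspace has dimension 3 - 2 = 1: the geometric multiplicity is 1.

Since 1 < 3, A is not diagonalizable.

algebraic multiplicity 3, geometric multiplicity 1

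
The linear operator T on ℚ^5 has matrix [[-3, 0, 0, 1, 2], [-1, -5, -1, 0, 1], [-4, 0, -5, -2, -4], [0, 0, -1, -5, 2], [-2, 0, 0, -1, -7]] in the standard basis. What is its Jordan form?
The characteristic polynomial is det(xI - A) = (x + 5)^5, so the eigenvalues are -5 (algebraic multiplicity 5).

For λ = -5: rank(A + 5I) = 3, rank((A + 5I)^2) = 1, rank((A + 5I)^3) = 0. The eigenspace has dimension 5 - 3 = 2, so there are 2 Jordan blocks; the rank sequence gives block sizes [3, 2].

Assembling the blocks gives the Jordan form J above.

J = [[-5, 1, 0, 0, 0], [0, -5, 1, 0, 0], [0, 0, -5, 0, 0], [0, 0, 0, -5, 1], [0, 0, 0, 0, -5]]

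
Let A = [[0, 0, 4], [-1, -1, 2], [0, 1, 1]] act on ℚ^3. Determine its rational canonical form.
R = [[0, 0, -4], [1, 0, 3], [0, 1, 0]]

The invariant factors of A (the non-unit diagonal entries of the Smith normal form of xI - A over ℚ[x]) are x^3 - 3x + 4, each dividing the next. The characteristic polynomial is their product, x^3 - 3x + 4.

The rational canonical form is the block-diagonal matrix of companion matrices C(f_i):
R = [[0, 0, -4], [1, 0, 3], [0, 1, 0]].

Note the characteristic polynomial does not split into linear factors over ℚ, so A has no Jordan form over ℚ; the rational canonical form exists over any field.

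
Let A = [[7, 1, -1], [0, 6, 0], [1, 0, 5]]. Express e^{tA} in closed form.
A has Jordan form J = [[6, 1, 0], [0, 6, 1], [0, 0, 6]] with A = PJP^{-1}, so e^{tA} = P e^{tJ} P^{-1}.

For a Jordan block J_k(λ), e^{tJ_k(λ)} = e^{λt} · (I + tN + t^2 N^2/2! + ... + t^{k-1} N^{k-1}/(k-1)!) where N is the nilpotent superdiagonal part.

Assembling the blocks and conjugating back gives the entries of e^{tA} as shown above.

e^{tA} = [[(t + 1)*e^{6*t}, t*(t + 2)*e^{6*t}/2, -t*e^{6*t}], [0, e^{6*t}, 0], [t*e^{6*t}, t^2*e^{6*t}/2, (1 - t)*e^{6*t}]]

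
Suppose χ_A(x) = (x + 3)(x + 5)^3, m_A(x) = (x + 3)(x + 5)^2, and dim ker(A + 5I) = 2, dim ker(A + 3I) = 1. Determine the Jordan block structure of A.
Jordan blocks: (-5, 2), (-5, 1), (-3, 1)

λ = -5: algebraic multiplicity 3 (exponent in χ_A), largest block size 2 (exponent in m_A), 2 blocks (geometric multiplicity). These force block sizes [2, 1].
λ = -3: algebraic multiplicity 1 (exponent in χ_A), largest block size 1 (exponent in m_A), 1 block (geometric multiplicity). This forces block sizes [1].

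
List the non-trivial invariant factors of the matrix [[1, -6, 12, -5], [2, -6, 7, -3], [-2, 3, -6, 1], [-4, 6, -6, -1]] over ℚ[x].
(x + 3)^2, (x + 3)^2

The Jordan structure of A has elementary divisors (x + 3)^2, (x + 3)^2. Arranging the block sizes at each eigenvalue in decreasing order and taking row products gives the invariant factors.

Invariant factors (smallest first, each dividing the next): (x + 3)^2, (x + 3)^2.

Check: the last factor (x + 3)^2 is the minimal polynomial, and the product (x + 3)^4 is the characteristic polynomial.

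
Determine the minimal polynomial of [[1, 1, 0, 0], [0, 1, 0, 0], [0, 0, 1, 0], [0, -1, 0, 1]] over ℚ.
m_A(x) = (x - 1)^2

The characteristic polynomial factors as (x - 1)^4. The minimal polynomial is ∏(x - λ)^{k_λ} where k_λ is the size of the largest Jordan block at λ.

For λ = 1: rank(A - I) = 1, and the largest Jordan block has size 2 (the smallest k with rank((A - I)^k) = rank((A - I)^(k+1))).

So m_A(x) = (x - 1)^2.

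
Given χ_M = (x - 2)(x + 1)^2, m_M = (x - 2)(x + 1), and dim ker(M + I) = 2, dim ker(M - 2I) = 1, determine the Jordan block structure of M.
λ = -1: algebraic multiplicity 2 (exponent in χ_M), largest block size 1 (exponent in m_M), 2 blocks (geometric multiplicity). These force block sizes [1, 1].
λ = 2: algebraic multiplicity 1 (exponent in χ_M), largest block size 1 (exponent in m_M), 1 block (geometric multiplicity). This forces block sizes [1].

Jordan blocks: (-1, 1), (-1, 1), (2, 1)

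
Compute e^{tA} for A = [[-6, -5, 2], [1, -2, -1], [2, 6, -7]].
e^{tA} = [[(1 - t)*e^{-5*t}, t*(t - 5)*e^{-5*t}, t*(4 - t)*e^{-5*t}/2], [t*e^{-5*t}, (-t^2 + 3*t + 1)*e^{-5*t}, t*(t - 2)*e^{-5*t}/2], [2*t*e^{-5*t}, 2*t*(3 - t)*e^{-5*t}, (t^2 - 2*t + 1)*e^{-5*t}]]

A has Jordan form J = [[-5, 1, 0], [0, -5, 1], [0, 0, -5]] with A = PJP^{-1}, so e^{tA} = P e^{tJ} P^{-1}.

For a Jordan block J_k(λ), e^{tJ_k(λ)} = e^{λt} · (I + tN + t^2 N^2/2! + ... + t^{k-1} N^{k-1}/(k-1)!) where N is the nilpotent superdiagonal part.

Assembling the blocks and conjugating back gives the entries of e^{tA} as shown above.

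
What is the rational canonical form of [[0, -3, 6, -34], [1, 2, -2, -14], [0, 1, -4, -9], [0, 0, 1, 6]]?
The invariant factors of A (the non-unit diagonal entries of the Smith normal form of xI - A over ℚ[x]) are (x^2 - 2x - 5)^2, each dividing the next. The characteristic polynomial is their product, (x^2 - 2x - 5)^2.

The rational canonical form is the block-diagonal matrix of companion matrices C(f_i):
R = [[0, 0, 0, -25], [1, 0, 0, -20], [0, 1, 0, 6], [0, 0, 1, 4]].

Note the characteristic polynomial does not split into linear factors over ℚ, so A has no Jordan form over ℚ; the rational canonical form exists over any field.

R = [[0, 0, 0, -25], [1, 0, 0, -20], [0, 1, 0, 6], [0, 0, 1, 4]]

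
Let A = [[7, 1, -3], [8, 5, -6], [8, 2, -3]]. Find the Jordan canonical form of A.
J = [[3, 1, 0], [0, 3, 0], [0, 0, 3]]

The characteristic polynomial is det(xI - A) = (x - 3)^3, so the eigenvalues are 3 (algebraic multiplicity 3).

For λ = 3: rank(A - 3I) = 1, rank((A - 3I)^2) = 0. The eigenspace has dimension 3 - 1 = 2, so there are 2 Jordan blocks; the rank sequence gives block sizes [2, 1].

Assembling the blocks gives the Jordan form J above.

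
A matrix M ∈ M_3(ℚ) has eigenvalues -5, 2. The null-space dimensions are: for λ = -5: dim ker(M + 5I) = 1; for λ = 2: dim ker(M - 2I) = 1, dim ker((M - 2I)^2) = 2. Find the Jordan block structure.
Jordan blocks: (-5, 1), (2, 2)

λ = -5: successive nullity increments [1] count blocks of size ≥ k; block sizes are [1].
λ = 2: successive nullity increments [1, 1] count blocks of size ≥ k; block sizes are [2].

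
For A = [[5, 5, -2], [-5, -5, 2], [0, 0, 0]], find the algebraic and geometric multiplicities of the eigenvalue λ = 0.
algebraic multiplicity 3, geometric multiplicity 2

The characteristic polynomial is x^3, so the factor x appears with exponent 3: the algebraic multiplicity is 3.

rank(A) = 1, so the eigenspace has dimension 3 - 1 = 2: the geometric multiplicity is 2.

Since 2 < 3, A is not diagonalizable.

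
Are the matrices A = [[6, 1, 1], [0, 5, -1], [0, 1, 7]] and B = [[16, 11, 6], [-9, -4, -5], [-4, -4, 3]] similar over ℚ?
No.

trace(A) = 18 but trace(B) = 15. The trace is a similarity invariant, so A and B are not similar.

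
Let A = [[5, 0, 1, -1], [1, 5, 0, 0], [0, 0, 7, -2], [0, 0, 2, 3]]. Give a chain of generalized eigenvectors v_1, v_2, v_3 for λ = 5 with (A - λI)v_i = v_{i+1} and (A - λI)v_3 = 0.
We seek v_1 ∈ ker((A - 5I)^3) \ ker((A - 5I)^2), then set v_{i+1} = (A - 5I) v_i.

One such chain is v_1 = [[0, 0, 1, 0]]^T, v_2 = [[1, 0, 2, 2]]^T, v_3 = [[0, 1, 0, 0]]^T. Check: (A - 5I) v_3 = [[0, 0, 0, 0]]^T = 0.

v_1 = [[0, 0, 1, 0]]^T, v_2 = [[1, 0, 2, 2]]^T, v_3 = [[0, 1, 0, 0]]^T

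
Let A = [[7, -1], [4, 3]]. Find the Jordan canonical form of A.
J = [[5, 1], [0, 5]]

The characteristic polynomial is det(xI - A) = (x - 5)^2, so the eigenvalues are 5 (algebraic multiplicity 2).

For λ = 5: rank(A - 5I) = 1, rank((A - 5I)^2) = 0. The eigenspace has dimension 2 - 1 = 1, so there is 1 Jordan block; the rank sequence gives block sizes [2].

Assembling the blocks gives the Jordan form J above.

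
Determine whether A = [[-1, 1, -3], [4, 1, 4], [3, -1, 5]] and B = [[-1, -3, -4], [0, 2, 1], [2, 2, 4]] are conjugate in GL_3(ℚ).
Yes.

Two matrices over a field are similar if and only if they have the same invariant factors.

Both A and B have characteristic polynomial (x - 2)^2(x - 1) and minimal polynomial (x - 2)^2(x - 1). Computing further, both have invariant factors (x - 2)^2(x - 1). Hence A and B are similar.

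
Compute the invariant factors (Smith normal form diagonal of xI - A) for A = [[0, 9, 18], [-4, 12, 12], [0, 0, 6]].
The Jordan structure of A has elementary divisors (x - 6)^2, (x - 6). Arranging the block sizes at each eigenvalue in decreasing order and taking row products gives the invariant factors.

Invariant factors (smallest first, each dividing the next): x - 6, (x - 6)^2.

Check: the last factor (x - 6)^2 is the minimal polynomial, and the product (x - 6)^3 is the characteristic polynomial.

x - 6, (x - 6)^2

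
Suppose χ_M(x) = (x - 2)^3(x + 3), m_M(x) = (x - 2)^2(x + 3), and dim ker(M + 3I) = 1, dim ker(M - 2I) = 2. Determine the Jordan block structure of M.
Jordan blocks: (-3, 1), (2, 2), (2, 1)

λ = -3: algebraic multiplicity 1 (exponent in χ_M), largest block size 1 (exponent in m_M), 1 block (geometric multiplicity). This forces block sizes [1].
λ = 2: algebraic multiplicity 3 (exponent in χ_M), largest block size 2 (exponent in m_M), 2 blocks (geometric multiplicity). These force block sizes [2, 1].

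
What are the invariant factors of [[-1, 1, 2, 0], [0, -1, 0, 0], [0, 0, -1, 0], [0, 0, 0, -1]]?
x + 1, x + 1, (x + 1)^2

The Jordan structure of A has elementary divisors (x + 1)^2, (x + 1), (x + 1). Arranging the block sizes at each eigenvalue in decreasing order and taking row products gives the invariant factors.

Invariant factors (smallest first, each dividing the next): x + 1, x + 1, (x + 1)^2.

Check: the last factor (x + 1)^2 is the minimal polynomial, and the product (x + 1)^4 is the characteristic polynomial.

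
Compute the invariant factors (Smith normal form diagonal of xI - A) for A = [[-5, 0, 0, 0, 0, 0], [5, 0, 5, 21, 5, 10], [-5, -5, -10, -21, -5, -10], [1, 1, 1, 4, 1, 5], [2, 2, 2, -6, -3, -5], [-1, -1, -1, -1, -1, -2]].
x + 5, x + 5, (x - 3)(x + 2)^2(x + 5)

The Jordan structure of A has elementary divisors (x + 5), (x + 5), (x + 5), (x + 2)^2, (x - 3). Arranging the block sizes at each eigenvalue in decreasing order and taking row products gives the invariant factors.

Invariant factors (smallest first, each dividing the next): x + 5, x + 5, (x - 3)(x + 2)^2(x + 5).

Check: the last factor (x - 3)(x + 2)^2(x + 5) is the minimal polynomial, and the product (x - 3)(x + 2)^2(x + 5)^3 is the characteristic polynomial.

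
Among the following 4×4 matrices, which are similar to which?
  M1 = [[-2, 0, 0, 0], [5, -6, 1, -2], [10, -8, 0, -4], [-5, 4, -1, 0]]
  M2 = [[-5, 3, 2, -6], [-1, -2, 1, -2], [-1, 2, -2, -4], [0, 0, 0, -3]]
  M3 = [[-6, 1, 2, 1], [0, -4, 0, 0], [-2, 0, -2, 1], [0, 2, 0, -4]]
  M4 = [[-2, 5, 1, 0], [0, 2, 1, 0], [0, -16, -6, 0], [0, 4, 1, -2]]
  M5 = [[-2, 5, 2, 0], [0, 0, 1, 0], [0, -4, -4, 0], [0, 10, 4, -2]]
Characteristic polynomials: χ_{M1} = (x + 2)^4, χ_{M2} = (x + 3)^4, χ_{M3} = (x + 4)^4, χ_{M4} = (x + 2)^4, χ_{M5} = (x + 2)^4.

{M1}: invariant factors x + 2, x + 2, (x + 2)^2.

{M2}: invariant factors x + 3, (x + 3)^3.

{M3}: invariant factors (x + 4)^2, (x + 4)^2.

{M4, M5}: invariant factors x + 2, (x + 2)^3.

Matrices are similar if and only if their invariant-factor lists agree; the partition into similarity classes is {M1}, {M2}, {M3}, {M4, M5}.

4 classes: {M1}, {M2}, {M3}, {M4, M5}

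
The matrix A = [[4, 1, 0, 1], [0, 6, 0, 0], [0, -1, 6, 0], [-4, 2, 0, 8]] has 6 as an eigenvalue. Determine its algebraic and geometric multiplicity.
algebraic multiplicity 4, geometric multiplicity 2

The characteristic polynomial is (x - 6)^4, so the factor x - 6 appears with exponent 4: the algebraic multiplicity is 4.

rank(A - 6I) = 2, so the eigenspace has dimension 4 - 2 = 2: the geometric multiplicity is 2.

Since 2 < 4, A is not diagonalizable.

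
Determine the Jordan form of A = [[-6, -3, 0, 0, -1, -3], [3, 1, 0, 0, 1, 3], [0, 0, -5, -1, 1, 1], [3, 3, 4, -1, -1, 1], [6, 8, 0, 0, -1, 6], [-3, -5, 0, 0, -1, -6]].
The characteristic polynomial is det(xI - A) = (x + 3)^6, so the eigenvalues are -3 (algebraic multiplicity 6).

For λ = -3: rank(A + 3I) = 3, rank((A + 3I)^2) = 1, rank((A + 3I)^3) = 0. The eigenspace has dimension 6 - 3 = 3, so there are 3 Jordan blocks; the rank sequence gives block sizes [3, 2, 1].

Assembling the blocks gives the Jordan form J above.

J = [[-3, 1, 0, 0, 0, 0], [0, -3, 1, 0, 0, 0], [0, 0, -3, 0, 0, 0], [0, 0, 0, -3, 1, 0], [0, 0, 0, 0, -3, 0], [0, 0, 0, 0, 0, -3]]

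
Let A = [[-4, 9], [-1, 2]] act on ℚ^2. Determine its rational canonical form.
The invariant factors of A (the non-unit diagonal entries of the Smith normal form of xI - A over ℚ[x]) are (x + 1)^2, each dividing the next. The characteristic polynomial is their product, (x + 1)^2.

The rational canonical form is the block-diagonal matrix of companion matrices C(f_i):
R = [[0, -1], [1, -2]].

R = [[0, -1], [1, -2]]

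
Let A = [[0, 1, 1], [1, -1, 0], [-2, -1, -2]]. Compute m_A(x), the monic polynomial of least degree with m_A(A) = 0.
m_A(x) = (x + 1)^3

The characteristic polynomial factors as (x + 1)^3. The minimal polynomial is ∏(x - λ)^{k_λ} where k_λ is the size of the largest Jordan block at λ.

For λ = -1: rank(A + I) = 2, and the largest Jordan block has size 3 (the smallest k with rank((A + I)^k) = rank((A + I)^(k+1))).

So m_A(x) = (x + 1)^3.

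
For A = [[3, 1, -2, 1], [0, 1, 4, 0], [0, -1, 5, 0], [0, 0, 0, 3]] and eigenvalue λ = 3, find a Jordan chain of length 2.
v_1 = [[0, 3, 1, 0]]^T, v_2 = [[1, -2, -1, 0]]^T

We seek v_1 ∈ ker((A - 3I)^2) \ ker(A - 3I), then set v_{i+1} = (A - 3I) v_i.

One such chain is v_1 = [[0, 3, 1, 0]]^T, v_2 = [[1, -2, -1, 0]]^T. Check: (A - 3I) v_2 = [[0, 0, 0, 0]]^T = 0.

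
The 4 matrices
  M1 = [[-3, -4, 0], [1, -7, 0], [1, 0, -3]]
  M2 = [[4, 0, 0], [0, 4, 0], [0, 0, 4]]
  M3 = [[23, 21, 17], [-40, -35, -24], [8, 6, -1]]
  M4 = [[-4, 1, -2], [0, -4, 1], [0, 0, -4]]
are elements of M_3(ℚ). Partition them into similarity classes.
3 classes: {M1, M3}, {M2}, {M4}

Characteristic polynomials: χ_{M1} = (x + 3)(x + 5)^2, χ_{M2} = (x - 4)^3, χ_{M3} = (x + 3)(x + 5)^2, χ_{M4} = (x + 4)^3.

{M1, M3}: invariant factors (x + 3)(x + 5)^2.

{M2}: invariant factors x - 4, x - 4, x - 4.

{M4}: invariant factors (x + 4)^3.

Matrices are similar if and only if their invariant-factor lists agree; the partition into similarity classes is {M1, M3}, {M2}, {M4}.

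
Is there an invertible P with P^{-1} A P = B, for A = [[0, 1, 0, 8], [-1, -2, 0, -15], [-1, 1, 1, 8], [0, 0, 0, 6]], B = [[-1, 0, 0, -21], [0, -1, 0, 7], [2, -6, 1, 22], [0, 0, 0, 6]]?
No.

Both have characteristic polynomial (x - 6)(x - 1)(x + 1)^2, but the minimal polynomial of A is (x - 6)(x - 1)(x + 1)^2 while the minimal polynomial of B is (x - 6)(x - 1)(x + 1). The minimal polynomial is a similarity invariant, so A and B are not similar.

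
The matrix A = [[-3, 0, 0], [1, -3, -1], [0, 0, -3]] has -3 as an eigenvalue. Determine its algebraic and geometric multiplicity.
algebraic multiplicity 3, geometric multiplicity 2

The characteristic polynomial is (x + 3)^3, so the factor x + 3 appears with exponent 3: the algebraic multiplicity is 3.

rank(A + 3I) = 1, so the eigenspace has dimension 3 - 1 = 2: the geometric multiplicity is 2.

Since 2 < 3, A is not diagonalizable.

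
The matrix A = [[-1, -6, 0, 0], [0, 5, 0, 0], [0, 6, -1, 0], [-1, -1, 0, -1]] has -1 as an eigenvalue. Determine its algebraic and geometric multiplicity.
algebraic multiplicity 3, geometric multiplicity 2

The characteristic polynomial is (x - 5)(x + 1)^3, so the factor x + 1 appears with exponent 3: the algebraic multiplicity is 3.

rank(A + I) = 2, so the eigenspace has dimension 4 - 2 = 2: the geometric multiplicity is 2.

Since 2 < 3, A is not diagonalizable.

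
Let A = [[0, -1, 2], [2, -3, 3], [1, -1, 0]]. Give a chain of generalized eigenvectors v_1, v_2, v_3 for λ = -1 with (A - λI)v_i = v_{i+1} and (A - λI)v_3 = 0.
We seek v_1 ∈ ker((A + I)^3) \ ker((A + I)^2), then set v_{i+1} = (A + I) v_i.

One such chain is v_1 = [[1, 1, 1]]^T, v_2 = [[2, 3, 1]]^T, v_3 = [[1, 1, 0]]^T. Check: (A + I) v_3 = [[0, 0, 0]]^T = 0.

v_1 = [[1, 1, 1]]^T, v_2 = [[2, 3, 1]]^T, v_3 = [[1, 1, 0]]^T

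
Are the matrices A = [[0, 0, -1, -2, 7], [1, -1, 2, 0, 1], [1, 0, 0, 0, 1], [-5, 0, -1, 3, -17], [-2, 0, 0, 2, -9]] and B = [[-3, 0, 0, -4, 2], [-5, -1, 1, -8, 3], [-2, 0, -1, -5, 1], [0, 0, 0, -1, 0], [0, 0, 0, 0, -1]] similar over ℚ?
Yes.

Two matrices over a field are similar if and only if they have the same invariant factors.

Both A and B have characteristic polynomial (x + 1)^4(x + 3) and minimal polynomial (x + 1)^3(x + 3). Computing further, both have invariant factors x + 1, (x + 1)^3(x + 3). Hence A and B are similar.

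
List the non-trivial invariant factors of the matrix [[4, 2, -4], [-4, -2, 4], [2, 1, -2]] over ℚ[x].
The Jordan structure of A has elementary divisors x^2, x. Arranging the block sizes at each eigenvalue in decreasing order and taking row products gives the invariant factors.

Invariant factors (smallest first, each dividing the next): x, x^2.

Check: the last factor x^2 is the minimal polynomial, and the product x^3 is the characteristic polynomial.

x, x^2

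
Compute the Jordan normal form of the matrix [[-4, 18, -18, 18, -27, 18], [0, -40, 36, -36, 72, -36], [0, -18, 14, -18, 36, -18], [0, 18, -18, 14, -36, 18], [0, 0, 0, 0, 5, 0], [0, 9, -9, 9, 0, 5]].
J = [[-4, 0, 0, 0, 0, 0], [0, -4, 0, 0, 0, 0], [0, 0, -4, 0, 0, 0], [0, 0, 0, -4, 0, 0], [0, 0, 0, 0, 5, 0], [0, 0, 0, 0, 0, 5]]

The characteristic polynomial is det(xI - A) = (x - 5)^2(x + 4)^4, so the eigenvalues are -4 (algebraic multiplicity 4), 5 (algebraic multiplicity 2).

For λ = -4: rank(A + 4I) = 2. The eigenspace has dimension 6 - 2 = 4, so there are 4 Jordan blocks; the rank sequence gives block sizes [1, 1, 1, 1].

For λ = 5: rank(A - 5I) = 4. The eigenspace has dimension 6 - 4 = 2, so there are 2 Jordan blocks; the rank sequence gives block sizes [1, 1].

Assembling the blocks gives the Jordan form J above.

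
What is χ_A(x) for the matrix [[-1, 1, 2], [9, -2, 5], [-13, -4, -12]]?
χ_A(x) = (x + 5)^3

xI - A = [[x + 1, -1, -2], [-9, x + 2, -5], [13, 4, x + 12]].

Expanding det(xI - A) along the first row:
det(xI - A) = + (x + 1)·det([[x + 2, -5], [4, x + 12]]) - (-1)·det([[-9, -5], [13, x + 12]]) + (-2)·det([[-9, x + 2], [13, 4]]).

Evaluating gives χ_A(x) = x^3 + 15x^2 + 75x + 125 = (x + 5)^3.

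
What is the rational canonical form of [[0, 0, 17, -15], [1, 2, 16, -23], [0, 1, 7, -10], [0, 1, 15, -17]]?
R = [[0, 0, 0, -1], [1, 0, 0, -8], [0, 1, 0, -18], [0, 0, 1, -8]]

The invariant factors of A (the non-unit diagonal entries of the Smith normal form of xI - A over ℚ[x]) are (x^2 + 4x + 1)^2, each dividing the next. The characteristic polynomial is their product, (x^2 + 4x + 1)^2.

The rational canonical form is the block-diagonal matrix of companion matrices C(f_i):
R = [[0, 0, 0, -1], [1, 0, 0, -8], [0, 1, 0, -18], [0, 0, 1, -8]].

Note the characteristic polynomial does not split into linear factors over ℚ, so A has no Jordan form over ℚ; the rational canonical form exists over any field.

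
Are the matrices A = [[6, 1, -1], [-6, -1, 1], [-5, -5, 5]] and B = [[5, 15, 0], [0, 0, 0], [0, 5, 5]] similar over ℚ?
Both have characteristic polynomial x(x - 5)^2, but the minimal polynomial of A is x(x - 5)^2 while the minimal polynomial of B is x(x - 5). The minimal polynomial is a similarity invariant, so A and B are not similar.

No.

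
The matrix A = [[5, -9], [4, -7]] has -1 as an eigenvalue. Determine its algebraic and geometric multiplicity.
algebraic multiplicity 2, geometric multiplicity 1

The characteristic polynomial is (x + 1)^2, so the factor x + 1 appears with exponent 2: the algebraic multiplicity is 2.

rank(A + I) = 1, so the eigenspace has dimension 2 - 1 = 1: the geometric multiplicity is 1.

Since 1 < 2, A is not diagonalizable.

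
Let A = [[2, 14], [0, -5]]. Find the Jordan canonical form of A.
The characteristic polynomial is det(xI - A) = (x - 2)(x + 5), so the eigenvalues are -5 (algebraic multiplicity 1), 2 (algebraic multiplicity 1).

For λ = -5: algebraic multiplicity 1 gives one 1×1 block.

For λ = 2: algebraic multiplicity 1 gives one 1×1 block.

Assembling the blocks gives the Jordan form J above.

J = [[-5, 0], [0, 2]]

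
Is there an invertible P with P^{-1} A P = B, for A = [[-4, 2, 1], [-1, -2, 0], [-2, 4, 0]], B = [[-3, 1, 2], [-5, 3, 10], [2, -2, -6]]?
No.

Both have characteristic polynomial (x + 2)^3, but the minimal polynomial of A is (x + 2)^3 while the minimal polynomial of B is (x + 2)^2. The minimal polynomial is a similarity invariant, so A and B are not similar.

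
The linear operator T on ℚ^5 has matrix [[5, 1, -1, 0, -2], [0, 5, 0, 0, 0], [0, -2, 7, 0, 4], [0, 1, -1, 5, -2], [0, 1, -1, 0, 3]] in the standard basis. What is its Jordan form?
The characteristic polynomial is det(xI - A) = (x - 5)^5, so the eigenvalues are 5 (algebraic multiplicity 5).

For λ = 5: rank(A - 5I) = 1, rank((A - 5I)^2) = 0. The eigenspace has dimension 5 - 1 = 4, so there are 4 Jordan blocks; the rank sequence gives block sizes [2, 1, 1, 1].

Assembling the blocks gives the Jordan form J above.

J = [[5, 1, 0, 0, 0], [0, 5, 0, 0, 0], [0, 0, 5, 0, 0], [0, 0, 0, 5, 0], [0, 0, 0, 0, 5]]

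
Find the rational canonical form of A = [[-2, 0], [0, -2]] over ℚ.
R = [[-2, 0], [0, -2]]

The invariant factors of A (the non-unit diagonal entries of the Smith normal form of xI - A over ℚ[x]) are x + 2, x + 2, each dividing the next. The characteristic polynomial is their product, (x + 2)^2.

The rational canonical form is the block-diagonal matrix of companion matrices C(f_i):
R = [[-2, 0], [0, -2]].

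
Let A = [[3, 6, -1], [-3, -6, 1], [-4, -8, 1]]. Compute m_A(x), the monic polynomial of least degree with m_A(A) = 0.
The characteristic polynomial factors as x(x + 1)^2. The minimal polynomial is ∏(x - λ)^{k_λ} where k_λ is the size of the largest Jordan block at λ.

For λ = -1: rank(A + I) = 2, and the largest Jordan block has size 2 (the smallest k with rank((A + I)^k) = rank((A + I)^(k+1))).
For λ = 0: rank(A) = 2, and the largest Jordan block has size 1 (the smallest k with rank(A^k) = rank(A^(k+1))).

So m_A(x) = x(x + 1)^2.

m_A(x) = x(x + 1)^2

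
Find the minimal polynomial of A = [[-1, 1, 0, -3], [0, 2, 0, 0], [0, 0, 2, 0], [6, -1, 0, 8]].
m_A(x) = (x - 5)(x - 2)^2

The characteristic polynomial factors as (x - 5)(x - 2)^3. The minimal polynomial is ∏(x - λ)^{k_λ} where k_λ is the size of the largest Jordan block at λ.

For λ = 2: rank(A - 2I) = 2, and the largest Jordan block has size 2 (the smallest k with rank((A - 2I)^k) = rank((A - 2I)^(k+1))).
For λ = 5: rank(A - 5I) = 3, and the largest Jordan block has size 1 (the smallest k with rank((A - 5I)^k) = rank((A - 5I)^(k+1))).

So m_A(x) = (x - 5)(x - 2)^2.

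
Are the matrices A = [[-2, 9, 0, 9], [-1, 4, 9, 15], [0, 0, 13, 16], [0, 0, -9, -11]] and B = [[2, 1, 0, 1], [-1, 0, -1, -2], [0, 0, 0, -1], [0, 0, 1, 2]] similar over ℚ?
Yes.

Two matrices over a field are similar if and only if they have the same invariant factors.

Both A and B have characteristic polynomial (x - 1)^4 and minimal polynomial (x - 1)^2. Computing further, both have invariant factors (x - 1)^2, (x - 1)^2. Hence A and B are similar.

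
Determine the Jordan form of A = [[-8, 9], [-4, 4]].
The characteristic polynomial is det(xI - A) = (x + 2)^2, so the eigenvalues are -2 (algebraic multiplicity 2).

For λ = -2: rank(A + 2I) = 1, rank((A + 2I)^2) = 0. The eigenspace has dimension 2 - 1 = 1, so there is 1 Jordan block; the rank sequence gives block sizes [2].

Assembling the blocks gives the Jordan form J above.

J = [[-2, 1], [0, -2]]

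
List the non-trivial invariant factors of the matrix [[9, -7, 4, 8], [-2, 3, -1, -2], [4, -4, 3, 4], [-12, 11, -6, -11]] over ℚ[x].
The Jordan structure of A has elementary divisors (x - 1)^3, (x - 1). Arranging the block sizes at each eigenvalue in decreasing order and taking row products gives the invariant factors.

Invariant factors (smallest first, each dividing the next): x - 1, (x - 1)^3.

Check: the last factor (x - 1)^3 is the minimal polynomial, and the product (x - 1)^4 is the characteristic polynomial.

x - 1, (x - 1)^3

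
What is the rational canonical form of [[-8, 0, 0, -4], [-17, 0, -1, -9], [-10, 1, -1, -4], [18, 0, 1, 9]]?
R = [[0, 0, 0, -4], [1, 0, 0, 0], [0, 1, 0, -4], [0, 0, 1, 0]]

The invariant factors of A (the non-unit diagonal entries of the Smith normal form of xI - A over ℚ[x]) are (x^2 + 2)^2, each dividing the next. The characteristic polynomial is their product, (x^2 + 2)^2.

The rational canonical form is the block-diagonal matrix of companion matrices C(f_i):
R = [[0, 0, 0, -4], [1, 0, 0, 0], [0, 1, 0, -4], [0, 0, 1, 0]].

Note the characteristic polynomial does not split into linear factors over ℚ, so A has no Jordan form over ℚ; the rational canonical form exists over any field.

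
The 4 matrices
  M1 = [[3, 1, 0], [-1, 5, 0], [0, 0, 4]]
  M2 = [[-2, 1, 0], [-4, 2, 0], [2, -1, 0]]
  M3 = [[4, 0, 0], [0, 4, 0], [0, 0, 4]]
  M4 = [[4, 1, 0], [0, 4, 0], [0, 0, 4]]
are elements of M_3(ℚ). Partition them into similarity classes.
Characteristic polynomials: χ_{M1} = (x - 4)^3, χ_{M2} = x^3, χ_{M3} = (x - 4)^3, χ_{M4} = (x - 4)^3.

{M1, M4}: invariant factors x - 4, (x - 4)^2.

{M2}: invariant factors x, x^2.

{M3}: invariant factors x - 4, x - 4, x - 4.

Matrices are similar if and only if their invariant-factor lists agree; the partition into similarity classes is {M1, M4}, {M2}, {M3}.

3 classes: {M1, M4}, {M2}, {M3}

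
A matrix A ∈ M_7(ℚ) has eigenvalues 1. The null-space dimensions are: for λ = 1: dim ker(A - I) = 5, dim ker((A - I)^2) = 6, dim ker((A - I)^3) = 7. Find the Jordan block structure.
λ = 1: successive nullity increments [5, 1, 1] count blocks of size ≥ k; block sizes are [3, 1, 1, 1, 1].

Jordan blocks: (1, 3), (1, 1), (1, 1), (1, 1), (1, 1)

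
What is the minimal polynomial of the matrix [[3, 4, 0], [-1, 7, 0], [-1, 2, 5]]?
The characteristic polynomial factors as (x - 5)^3. The minimal polynomial is ∏(x - λ)^{k_λ} where k_λ is the size of the largest Jordan block at λ.

For λ = 5: rank(A - 5I) = 1, and the largest Jordan block has size 2 (the smallest k with rank((A - 5I)^k) = rank((A - 5I)^(k+1))).

So m_A(x) = (x - 5)^2.

m_A(x) = (x - 5)^2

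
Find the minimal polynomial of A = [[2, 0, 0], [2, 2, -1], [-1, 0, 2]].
m_A(x) = (x - 2)^3

The characteristic polynomial factors as (x - 2)^3. The minimal polynomial is ∏(x - λ)^{k_λ} where k_λ is the size of the largest Jordan block at λ.

For λ = 2: rank(A - 2I) = 2, and the largest Jordan block has size 3 (the smallest k with rank((A - 2I)^k) = rank((A - 2I)^(k+1))).

So m_A(x) = (x - 2)^3.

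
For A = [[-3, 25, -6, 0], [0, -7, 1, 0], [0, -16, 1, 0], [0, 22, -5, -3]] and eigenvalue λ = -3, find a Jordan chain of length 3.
v_1 = [[-2, 0, 1, -1]]^T, v_2 = [[-6, 1, 4, -5]]^T, v_3 = [[1, 0, 0, 2]]^T

We seek v_1 ∈ ker((A + 3I)^3) \ ker((A + 3I)^2), then set v_{i+1} = (A + 3I) v_i.

One such chain is v_1 = [[-2, 0, 1, -1]]^T, v_2 = [[-6, 1, 4, -5]]^T, v_3 = [[1, 0, 0, 2]]^T. Check: (A + 3I) v_3 = [[0, 0, 0, 0]]^T = 0.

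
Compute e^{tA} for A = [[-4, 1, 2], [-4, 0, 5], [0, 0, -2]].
e^{tA} = [[(1 - 2*t)*e^{-2*t}, t*e^{-2*t}, t*(t + 4)*e^{-2*t}/2], [-4*t*e^{-2*t}, (2*t + 1)*e^{-2*t}, t*(t + 5)*e^{-2*t}], [0, 0, e^{-2*t}]]

A has Jordan form J = [[-2, 1, 0], [0, -2, 1], [0, 0, -2]] with A = PJP^{-1}, so e^{tA} = P e^{tJ} P^{-1}.

For a Jordan block J_k(λ), e^{tJ_k(λ)} = e^{λt} · (I + tN + t^2 N^2/2! + ... + t^{k-1} N^{k-1}/(k-1)!) where N is the nilpotent superdiagonal part.

Assembling the blocks and conjugating back gives the entries of e^{tA} as shown above.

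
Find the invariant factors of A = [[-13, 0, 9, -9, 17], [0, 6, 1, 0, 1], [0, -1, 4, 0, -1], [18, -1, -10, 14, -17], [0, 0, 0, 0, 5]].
The Jordan structure of A has elementary divisors (x + 4), (x - 5)^2, (x - 5)^2. Arranging the block sizes at each eigenvalue in decreasing order and taking row products gives the invariant factors.

Invariant factors (smallest first, each dividing the next): (x - 5)^2, (x - 5)^2(x + 4).

Check: the last factor (x - 5)^2(x + 4) is the minimal polynomial, and the product (x - 5)^4(x + 4) is the characteristic polynomial.

(x - 5)^2, (x - 5)^2(x + 4)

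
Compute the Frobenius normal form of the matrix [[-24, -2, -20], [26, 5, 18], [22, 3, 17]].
The invariant factors of A (the non-unit diagonal entries of the Smith normal form of xI - A over ℚ[x]) are (x + 4)(x^2 - 2x + 3), each dividing the next. The characteristic polynomial is their product, (x + 4)(x^2 - 2x + 3).

The rational canonical form is the block-diagonal matrix of companion matrices C(f_i):
R = [[0, 0, -12], [1, 0, 5], [0, 1, -2]].

Note the characteristic polynomial does not split into linear factors over ℚ, so A has no Jordan form over ℚ; the rational canonical form exists over any field.

R = [[0, 0, -12], [1, 0, 5], [0, 1, -2]]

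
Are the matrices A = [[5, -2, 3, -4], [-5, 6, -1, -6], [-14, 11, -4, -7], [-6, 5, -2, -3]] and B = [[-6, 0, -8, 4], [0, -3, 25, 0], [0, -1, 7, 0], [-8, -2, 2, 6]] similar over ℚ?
Both have characteristic polynomial (x - 2)^3(x + 2), but the minimal polynomial of A is (x - 2)^3(x + 2) while the minimal polynomial of B is (x - 2)^2(x + 2). The minimal polynomial is a similarity invariant, so A and B are not similar.

No.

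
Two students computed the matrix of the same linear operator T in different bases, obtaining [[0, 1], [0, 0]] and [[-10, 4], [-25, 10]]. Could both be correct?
Two matrices over a field are similar if and only if they have the same invariant factors.

Both A and B have characteristic polynomial x^2 and minimal polynomial x^2. Computing further, both have invariant factors x^2. Hence A and B are similar.

Yes.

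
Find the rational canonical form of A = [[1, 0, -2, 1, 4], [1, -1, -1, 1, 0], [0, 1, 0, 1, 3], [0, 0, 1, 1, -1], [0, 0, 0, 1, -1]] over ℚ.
R = [[0, 0, 0, 0, 0], [1, 0, 0, 0, 0], [0, 1, 0, 0, 4], [0, 0, 1, 0, 1], [0, 0, 0, 1, 0]]

The invariant factors of A (the non-unit diagonal entries of the Smith normal form of xI - A over ℚ[x]) are x^2(x^3 - x - 4), each dividing the next. The characteristic polynomial is their product, x^2(x^3 - x - 4).

The rational canonical form is the block-diagonal matrix of companion matrices C(f_i):
R = [[0, 0, 0, 0, 0], [1, 0, 0, 0, 0], [0, 1, 0, 0, 4], [0, 0, 1, 0, 1], [0, 0, 0, 1, 0]].

Note the characteristic polynomial does not split into linear factors over ℚ, so A has no Jordan form over ℚ; the rational canonical form exists over any field.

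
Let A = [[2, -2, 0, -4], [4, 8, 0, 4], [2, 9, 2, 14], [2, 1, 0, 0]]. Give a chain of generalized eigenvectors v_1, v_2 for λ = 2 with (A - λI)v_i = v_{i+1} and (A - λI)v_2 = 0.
v_1 = [[-1, 1, 3, -1]]^T, v_2 = [[2, -2, -7, 1]]^T

We seek v_1 ∈ ker((A - 2I)^2) \ ker(A - 2I), then set v_{i+1} = (A - 2I) v_i.

One such chain is v_1 = [[-1, 1, 3, -1]]^T, v_2 = [[2, -2, -7, 1]]^T. Check: (A - 2I) v_2 = [[0, 0, 0, 0]]^T = 0.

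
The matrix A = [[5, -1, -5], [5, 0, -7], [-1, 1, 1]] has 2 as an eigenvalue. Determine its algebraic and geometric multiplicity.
algebraic multiplicity 3, geometric multiplicity 1

The characteristic polynomial is (x - 2)^3, so the factor x - 2 appears with exponent 3: the algebraic multiplicity is 3.

rank(A - 2I) = 2, so the eigenspace has dimension 3 - 2 = 1: the geometric multiplicity is 1.

Since 1 < 3, A is not diagonalizable.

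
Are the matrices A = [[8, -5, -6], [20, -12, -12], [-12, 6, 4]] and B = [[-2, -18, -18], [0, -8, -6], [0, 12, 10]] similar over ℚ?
Both have characteristic polynomial (x - 4)(x + 2)^2, but the minimal polynomial of A is (x - 4)(x + 2)^2 while the minimal polynomial of B is (x - 4)(x + 2). The minimal polynomial is a similarity invariant, so A and B are not similar.

No.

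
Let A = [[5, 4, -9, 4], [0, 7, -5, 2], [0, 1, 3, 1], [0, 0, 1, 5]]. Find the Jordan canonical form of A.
J = [[5, 1, 0, 0], [0, 5, 1, 0], [0, 0, 5, 0], [0, 0, 0, 5]]

The characteristic polynomial is det(xI - A) = (x - 5)^4, so the eigenvalues are 5 (algebraic multiplicity 4).

For λ = 5: rank(A - 5I) = 2, rank((A - 5I)^2) = 1, rank((A - 5I)^3) = 0. The eigenspace has dimension 4 - 2 = 2, so there are 2 Jordan blocks; the rank sequence gives block sizes [3, 1].

Assembling the blocks gives the Jordan form J above.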